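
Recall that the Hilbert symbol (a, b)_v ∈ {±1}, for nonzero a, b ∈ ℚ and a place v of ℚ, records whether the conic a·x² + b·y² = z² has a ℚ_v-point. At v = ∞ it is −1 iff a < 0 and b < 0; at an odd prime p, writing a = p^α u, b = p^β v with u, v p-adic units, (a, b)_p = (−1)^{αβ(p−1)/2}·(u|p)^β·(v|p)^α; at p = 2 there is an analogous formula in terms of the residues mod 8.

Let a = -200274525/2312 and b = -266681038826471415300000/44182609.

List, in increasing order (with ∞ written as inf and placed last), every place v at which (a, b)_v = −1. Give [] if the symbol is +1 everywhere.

(a, b) ≡ (-2442, -126170) mod (ℚ^×)²; places V = {2, 3, 5, 7, 11, 17, 23, 31, 37, ∞}.
(a,b)_23: α=0, u≡21; β=-2, v≡9 (mod 23); (21|23)=-1, (9|23)=+1; sign (−1)^0·-1^-2·+1^0 = +1.
(a,b)_2: α=-3, β=5; u≡3, v≡3 (mod 8); ε(u)ε(v)=1·1, αω(v)=-3·1, βω(u)=5·1; sum ≡ 1  ⇒  -1.
(a,b)_5: α=2, u≡2; β=5, v≡1 (mod 5); (2|5)=-1, (1|5)=+1; sign (−1)^0·-1^5·+1^2 = -1.
(a,b)_37: α=1, u≡5; β=3, v≡17 (mod 37); (5|37)=-1, (17|37)=-1; sign (−1)^0·-1^3·-1^1 = +1.
(a,b)_∞: sgn(-2442)=−, sgn(-126170)=−, so -1.
(a,b)_11: α=1, u≡9; β=3, v≡1 (mod 11); (9|11)=+1, (1|11)=+1; sign (−1)^1·+1^3·+1^1 = -1.
(a,b)_17: α=-2, u≡14; β=-4, v≡9 (mod 17); (14|17)=-1, (9|17)=+1; sign (−1)^0·-1^-4·+1^-2 = +1.
(a,b)_7: α=0, u≡2; β=4, v≡3 (mod 7); (2|7)=+1, (3|7)=-1; sign (−1)^0·+1^4·-1^0 = +1.
(a,b)_3: α=9, u≡2; β=12, v≡1 (mod 3); (2|3)=-1, (1|3)=+1; sign (−1)^0·-1^12·+1^9 = +1.
(a,b)_31: α=0, u≡18; β=1, v≡3 (mod 31); (18|31)=+1, (3|31)=-1; sign (−1)^0·+1^1·-1^0 = +1.
|Ram(-2442, -126170)| = 4, even; anisotropic at {2, 5, 11, ∞}.

[2, 5, 11, inf]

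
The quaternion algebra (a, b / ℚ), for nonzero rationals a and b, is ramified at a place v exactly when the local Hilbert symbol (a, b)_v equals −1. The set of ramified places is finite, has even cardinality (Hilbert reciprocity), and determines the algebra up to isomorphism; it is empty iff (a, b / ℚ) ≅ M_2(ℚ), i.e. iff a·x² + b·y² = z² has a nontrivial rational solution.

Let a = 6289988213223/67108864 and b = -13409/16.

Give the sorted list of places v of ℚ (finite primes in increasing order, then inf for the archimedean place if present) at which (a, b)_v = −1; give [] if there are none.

[2, 53]

(a, b) ≡ (23, -13409) mod (ℚ^×)²; places V = {2, 3, 11, 13, 23, 53, ∞}.
(a,b)_2: α=-26, β=-4; u≡7, v≡7 (mod 8); ε(u)ε(v)=1·1, αω(v)=-26·0, βω(u)=-4·0; sum ≡ 1  ⇒  -1.
(a,b)_∞: sgn(23)=+, sgn(-13409)=−, so +1.
(a,b)_53: α=2, u≡45; β=1, v≡14 (mod 53); (45|53)=-1, (14|53)=-1; sign (−1)^0·-1^1·-1^2 = -1.
(a,b)_13: α=2, u≡4; β=0, v≡11 (mod 13); (4|13)=+1, (11|13)=-1; sign (−1)^0·+1^0·-1^2 = +1.
(a,b)_11: α=2, u≡5; β=1, v≡7 (mod 11); (5|11)=+1, (7|11)=-1; sign (−1)^0·+1^1·-1^2 = +1.
(a,b)_3: α=2, u≡2; β=0, v≡1 (mod 3); (2|3)=-1, (1|3)=+1; sign (−1)^0·-1^0·+1^2 = +1.
(a,b)_23: α=3, u≡12; β=1, v≡11 (mod 23); (12|23)=+1, (11|23)=-1; sign (−1)^1·+1^1·-1^3 = +1.
(23, -13409 / ℚ) ramifies at {2, 53}: a division algebra.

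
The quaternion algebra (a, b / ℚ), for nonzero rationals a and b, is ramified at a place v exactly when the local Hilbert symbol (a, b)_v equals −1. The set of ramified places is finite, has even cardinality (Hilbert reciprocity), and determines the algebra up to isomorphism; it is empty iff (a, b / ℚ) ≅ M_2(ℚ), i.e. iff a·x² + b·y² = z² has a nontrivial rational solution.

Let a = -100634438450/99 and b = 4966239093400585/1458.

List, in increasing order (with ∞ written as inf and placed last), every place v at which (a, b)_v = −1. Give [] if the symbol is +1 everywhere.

Mod squares: a ≡ -22, b ≡ 4934930. Check v ∈ {∞, 2, 3, 5, 7, 11, 13, 17, 29}.
v=17: a=17^2·(≡6), b=17^3·(≡4) mod 17; (6|17)=-1, (4|17)=+1; (−1)^{2·3·8}·(-1)^3·(+1)^2 = -1.
v=∞: -22 < 0 and 4934930 > 0  ⇒  (a,b)_∞ = +1.
v=3: a=3^-2·(≡2), b=3^-6·(≡2) mod 3; (2|3)=-1, (2|3)=-1; (−1)^{-2·-6·1}·(-1)^-6·(-1)^-2 = +1.
v=7: a=7^2·(≡5), b=7^3·(≡3) mod 7; (5|7)=-1, (3|7)=-1; (−1)^{2·3·3}·(-1)^3·(-1)^2 = -1.
v=13: a=13^2·(≡9), b=13^3·(≡12) mod 13; (9|13)=+1, (12|13)=+1; (−1)^{2·3·6}·(+1)^3·(+1)^2 = +1.
v=5: a=5^2·(≡3), b=5^1·(≡4) mod 5; (3|5)=-1, (4|5)=+1; (−1)^{2·1·2}·(-1)^1·(+1)^2 = -1.
v=2: v_2(a)=1, v_2(b)=-1; units ≡ 5, 1 (mod 8); ε·ε+αω+βω = 0·0+1·0+-1·1 ≡ 1  ⇒  (a,b)_2 = -1.
v=29: a=29^2·(≡28), b=29^3·(≡2) mod 29; (28|29)=+1, (2|29)=-1; (−1)^{2·3·14}·(+1)^3·(-1)^2 = +1.
v=11: a=11^-1·(≡9), b=11^1·(≡7) mod 11; (9|11)=+1, (7|11)=-1; (−1)^{-1·1·5}·(+1)^1·(-1)^-1 = +1.
Ram(-22, 4934930) = {2, 5, 7, 17}; no ℚ_2-point on the conic.

[2, 5, 7, 17]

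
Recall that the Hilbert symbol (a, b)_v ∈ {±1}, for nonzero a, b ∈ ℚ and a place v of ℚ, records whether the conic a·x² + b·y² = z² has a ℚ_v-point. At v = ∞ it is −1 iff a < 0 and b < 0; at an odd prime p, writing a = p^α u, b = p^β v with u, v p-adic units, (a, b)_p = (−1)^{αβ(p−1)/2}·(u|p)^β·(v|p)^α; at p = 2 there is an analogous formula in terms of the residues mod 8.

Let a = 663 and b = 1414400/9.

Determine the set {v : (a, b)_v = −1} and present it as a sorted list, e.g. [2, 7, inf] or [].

[3, 17]

Mod squares: a ≡ 663, b ≡ 221. Check v ∈ {∞, 2, 3, 5, 13, 17}.
v=2: v_2(a)=0, v_2(b)=8; units ≡ 7, 5 (mod 8); ε·ε+αω+βω = 1·0+0·1+8·0 ≡ 0  ⇒  (a,b)_2 = +1.
v=∞: 663 > 0 and 221 > 0  ⇒  (a,b)_∞ = +1.
v=17: a=17^1·(≡5), b=17^1·(≡4) mod 17; (5|17)=-1, (4|17)=+1; (−1)^{1·1·8}·(-1)^1·(+1)^1 = -1.
v=13: a=13^1·(≡12), b=13^1·(≡9) mod 13; (12|13)=+1, (9|13)=+1; (−1)^{1·1·6}·(+1)^1·(+1)^1 = +1.
v=5: a=5^0·(≡3), b=5^2·(≡4) mod 5; (3|5)=-1, (4|5)=+1; (−1)^{0·2·2}·(-1)^2·(+1)^0 = +1.
v=3: a=3^1·(≡2), b=3^-2·(≡2) mod 3; (2|3)=-1, (2|3)=-1; (−1)^{1·-2·1}·(-1)^-2·(-1)^1 = -1.
|Ram(663, 221)| = 2, even; anisotropic at {3, 17}.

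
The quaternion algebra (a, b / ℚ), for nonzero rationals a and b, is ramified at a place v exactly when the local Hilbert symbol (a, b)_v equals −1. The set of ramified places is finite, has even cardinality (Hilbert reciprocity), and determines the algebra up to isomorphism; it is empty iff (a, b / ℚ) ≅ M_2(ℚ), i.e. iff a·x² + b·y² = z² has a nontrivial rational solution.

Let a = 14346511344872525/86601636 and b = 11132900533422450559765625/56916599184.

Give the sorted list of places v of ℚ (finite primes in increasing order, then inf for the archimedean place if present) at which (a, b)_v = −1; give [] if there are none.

(a, b) ≡ (50141, 17) mod (ℚ^×)²; places V = {2, 3, 5, 7, 11, 13, 17, 19, 29, 31, 47, ∞}.
(a,b)_31: α=2, u≡25; β=2, v≡3 (mod 31); (25|31)=+1, (3|31)=-1; sign (−1)^0·+1^2·-1^2 = +1.
(a,b)_2: α=-2, β=-4; u≡5, v≡1 (mod 8); ε(u)ε(v)=0·0, αω(v)=-2·0, βω(u)=-4·1; sum ≡ 0  ⇒  +1.
(a,b)_∞: sgn(50141)=+, sgn(17)=+, so +1.
(a,b)_3: α=-4, u≡2; β=-6, v≡2 (mod 3); (2|3)=-1, (2|3)=-1; sign (−1)^0·-1^-6·-1^-4 = +1.
(a,b)_19: α=1, u≡9; β=2, v≡17 (mod 19); (9|19)=+1, (17|19)=+1; sign (−1)^0·+1^2·+1^1 = +1.
(a,b)_11: α=-2, u≡5; β=0, v≡2 (mod 11); (5|11)=+1, (2|11)=-1; sign (−1)^0·+1^0·-1^-2 = +1.
(a,b)_29: α=3, u≡2; β=2, v≡19 (mod 29); (2|29)=-1, (19|29)=-1; sign (−1)^0·-1^2·-1^3 = -1.
(a,b)_17: α=2, u≡1; β=3, v≡4 (mod 17); (1|17)=+1, (4|17)=+1; sign (−1)^0·+1^3·+1^2 = +1.
(a,b)_13: α=1, u≡3; β=2, v≡9 (mod 13); (3|13)=+1, (9|13)=+1; sign (−1)^0·+1^2·+1^1 = +1.
(a,b)_47: α=-2, u≡26; β=-4, v≡27 (mod 47); (26|47)=-1, (27|47)=+1; sign (−1)^0·-1^-4·+1^-2 = +1.
(a,b)_5: α=2, u≡1; β=8, v≡2 (mod 5); (1|5)=+1, (2|5)=-1; sign (−1)^0·+1^8·-1^2 = +1.
(a,b)_7: α=3, u≡2; β=6, v≡6 (mod 7); (2|7)=+1, (6|7)=-1; sign (−1)^0·+1^6·-1^3 = -1.
Ram(50141, 17) = {7, 29}; no ℚ_7-point on the conic.

[7, 29]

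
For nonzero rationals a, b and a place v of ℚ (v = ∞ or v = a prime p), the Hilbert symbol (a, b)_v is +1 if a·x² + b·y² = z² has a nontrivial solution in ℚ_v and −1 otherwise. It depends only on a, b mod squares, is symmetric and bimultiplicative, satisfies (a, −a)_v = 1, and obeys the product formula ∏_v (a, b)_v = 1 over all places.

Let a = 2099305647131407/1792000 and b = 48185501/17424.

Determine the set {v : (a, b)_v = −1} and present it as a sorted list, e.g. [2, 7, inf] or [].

[2, 19]

Mod squares: a ≡ 17290, b ≡ 50141. Check v ∈ {∞, 2, 3, 5, 7, 11, 13, 19, 29, 31, 37}.
v=31: a=31^0·(≡22), b=31^2·(≡7) mod 31; (22|31)=-1, (7|31)=+1; (−1)^{0·2·15}·(-1)^2·(+1)^0 = +1.
v=13: a=13^3·(≡4), b=13^1·(≡1) mod 13; (4|13)=+1, (1|13)=+1; (−1)^{3·1·6}·(+1)^1·(+1)^3 = +1.
v=2: v_2(a)=-11, v_2(b)=-4; units ≡ 5, 5 (mod 8); ε·ε+αω+βω = 0·0+-11·1+-4·1 ≡ 1  ⇒  (a,b)_2 = -1.
v=11: a=11^2·(≡1), b=11^-2·(≡1) mod 11; (1|11)=+1, (1|11)=+1; (−1)^{2·-2·5}·(+1)^-2·(+1)^2 = +1.
v=19: a=19^3·(≡9), b=19^1·(≡16) mod 19; (9|19)=+1, (16|19)=+1; (−1)^{3·1·9}·(+1)^1·(+1)^3 = -1.
v=3: a=3^0·(≡1), b=3^-2·(≡2) mod 3; (1|3)=+1, (2|3)=-1; (−1)^{0·-2·1}·(+1)^-2·(-1)^0 = +1.
v=37: a=37^2·(≡33), b=37^0·(≡2) mod 37; (33|37)=+1, (2|37)=-1; (−1)^{2·0·18}·(+1)^0·(-1)^2 = +1.
v=7: a=7^-1·(≡5), b=7^1·(≡4) mod 7; (5|7)=-1, (4|7)=+1; (−1)^{-1·1·3}·(-1)^1·(+1)^-1 = +1.
v=29: a=29^2·(≡23), b=29^1·(≡3) mod 29; (23|29)=+1, (3|29)=-1; (−1)^{2·1·14}·(+1)^1·(-1)^2 = +1.
v=5: a=5^-3·(≡2), b=5^0·(≡4) mod 5; (2|5)=-1, (4|5)=+1; (−1)^{-3·0·2}·(-1)^0·(+1)^-3 = +1.
v=∞: 17290 > 0 and 50141 > 0  ⇒  (a,b)_∞ = +1.
(17290, 50141 / ℚ) ramifies at {2, 19}: a division algebra.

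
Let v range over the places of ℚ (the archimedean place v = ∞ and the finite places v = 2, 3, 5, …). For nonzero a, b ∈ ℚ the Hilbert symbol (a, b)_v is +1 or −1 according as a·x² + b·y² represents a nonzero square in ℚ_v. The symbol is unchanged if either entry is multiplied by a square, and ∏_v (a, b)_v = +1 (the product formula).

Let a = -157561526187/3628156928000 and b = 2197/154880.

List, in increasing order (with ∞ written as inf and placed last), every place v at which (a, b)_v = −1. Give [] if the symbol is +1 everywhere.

[13, 31]

Mod squares: a ≡ -2015, b ≡ 65. Check v ∈ {∞, 2, 3, 5, 11, 13, 31}.
v=31: a=31^1·(≡8), b=31^0·(≡30) mod 31; (8|31)=+1, (30|31)=-1; (−1)^{1·0·15}·(+1)^0·(-1)^1 = -1.
v=13: a=13^7·(≡9), b=13^3·(≡6) mod 13; (9|13)=+1, (6|13)=-1; (−1)^{7·3·6}·(+1)^3·(-1)^7 = -1.
v=3: a=3^4·(≡1), b=3^0·(≡2) mod 3; (1|3)=+1, (2|3)=-1; (−1)^{4·0·1}·(+1)^0·(-1)^4 = +1.
v=5: a=5^-3·(≡2), b=5^-1·(≡2) mod 5; (2|5)=-1, (2|5)=-1; (−1)^{-3·-1·2}·(-1)^-1·(-1)^-3 = +1.
v=2: v_2(a)=-14, v_2(b)=-8; units ≡ 1, 1 (mod 8); ε·ε+αω+βω = 0·0+-14·0+-8·0 ≡ 0  ⇒  (a,b)_2 = +1.
v=∞: -2015 < 0 and 65 > 0  ⇒  (a,b)_∞ = +1.
v=11: a=11^-6·(≡5), b=11^-2·(≡2) mod 11; (5|11)=+1, (2|11)=-1; (−1)^{-6·-2·5}·(+1)^-2·(-1)^-6 = +1.
(-2015, 65 / ℚ) ramifies at {13, 31}: a division algebra.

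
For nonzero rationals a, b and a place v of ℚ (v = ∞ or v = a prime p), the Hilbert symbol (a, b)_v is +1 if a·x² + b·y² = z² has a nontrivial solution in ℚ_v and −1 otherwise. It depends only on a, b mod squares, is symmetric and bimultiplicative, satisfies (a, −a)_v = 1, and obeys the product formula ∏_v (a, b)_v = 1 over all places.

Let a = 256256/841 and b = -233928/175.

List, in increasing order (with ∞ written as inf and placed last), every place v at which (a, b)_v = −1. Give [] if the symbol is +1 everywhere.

[7, 11]

(a, b) ≡ (1001, -14) mod (ℚ^×)²; places V = {2, 3, 5, 7, 11, 13, 19, 29, ∞}.
(a,b)_11: α=1, u≡4; β=0, v≡2 (mod 11); (4|11)=+1, (2|11)=-1; sign (−1)^0·+1^0·-1^1 = -1.
(a,b)_5: α=0, u≡1; β=-2, v≡1 (mod 5); (1|5)=+1, (1|5)=+1; sign (−1)^0·+1^-2·+1^0 = +1.
(a,b)_29: α=-2, u≡12; β=0, v≡15 (mod 29); (12|29)=-1, (15|29)=-1; sign (−1)^0·-1^0·-1^-2 = +1.
(a,b)_13: α=1, u≡12; β=0, v≡12 (mod 13); (12|13)=+1, (12|13)=+1; sign (−1)^0·+1^0·+1^1 = +1.
(a,b)_7: α=1, u≡5; β=-1, v≡3 (mod 7); (5|7)=-1, (3|7)=-1; sign (−1)^1·-1^-1·-1^1 = -1.
(a,b)_19: α=0, u≡12; β=2, v≡9 (mod 19); (12|19)=-1, (9|19)=+1; sign (−1)^0·-1^2·+1^0 = +1.
(a,b)_∞: sgn(1001)=+, sgn(-14)=−, so +1.
(a,b)_3: α=0, u≡2; β=4, v≡1 (mod 3); (2|3)=-1, (1|3)=+1; sign (−1)^0·-1^4·+1^0 = +1.
(a,b)_2: α=8, β=3; u≡1, v≡1 (mod 8); ε(u)ε(v)=0·0, αω(v)=8·0, βω(u)=3·0; sum ≡ 0  ⇒  +1.
(1001, -14 / ℚ) ramifies at {7, 11}: a division algebra.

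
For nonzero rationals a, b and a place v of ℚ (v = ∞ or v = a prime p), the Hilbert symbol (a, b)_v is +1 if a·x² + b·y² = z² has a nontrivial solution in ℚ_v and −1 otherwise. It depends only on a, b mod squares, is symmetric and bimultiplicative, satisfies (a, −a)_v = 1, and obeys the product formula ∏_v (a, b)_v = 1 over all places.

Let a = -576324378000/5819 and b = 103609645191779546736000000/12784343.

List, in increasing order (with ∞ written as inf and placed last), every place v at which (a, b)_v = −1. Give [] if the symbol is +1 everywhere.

[5, 7, 17, 19]

Mod squares: a ≡ -124355, b ≡ 17017. Check v ∈ {∞, 2, 3, 5, 7, 11, 13, 17, 19, 23}.
v=7: a=7^3·(≡4), b=7^5·(≡1) mod 7; (4|7)=+1, (1|7)=+1; (−1)^{3·5·3}·(+1)^5·(+1)^3 = -1.
v=∞: -124355 < 0 and 17017 > 0  ⇒  (a,b)_∞ = +1.
v=23: a=23^-2·(≡8), b=23^-2·(≡7) mod 23; (8|23)=+1, (7|23)=-1; (−1)^{-2·-2·11}·(+1)^-2·(-1)^-2 = +1.
v=19: a=19^1·(≡15), b=19^2·(≡13) mod 19; (15|19)=-1, (13|19)=-1; (−1)^{1·2·9}·(-1)^2·(-1)^1 = -1.
v=2: v_2(a)=4, v_2(b)=10; units ≡ 5, 1 (mod 8); ε·ε+αω+βω = 0·0+4·0+10·1 ≡ 0  ⇒  (a,b)_2 = +1.
v=11: a=11^-1·(≡3), b=11^-1·(≡6) mod 11; (3|11)=+1, (6|11)=-1; (−1)^{-1·-1·5}·(+1)^-1·(-1)^-1 = +1.
v=3: a=3^2·(≡1), b=3^2·(≡1) mod 3; (1|3)=+1, (1|3)=+1; (−1)^{2·2·1}·(+1)^2·(+1)^2 = +1.
v=17: a=17^3·(≡7), b=17^9·(≡2) mod 17; (7|17)=-1, (2|17)=+1; (−1)^{3·9·8}·(-1)^9·(+1)^3 = -1.
v=13: a=13^0·(≡4), b=13^-3·(≡9) mod 13; (4|13)=+1, (9|13)=+1; (−1)^{0·-3·6}·(+1)^-3·(+1)^0 = +1.
v=5: a=5^3·(≡4), b=5^6·(≡3) mod 5; (4|5)=+1, (3|5)=-1; (−1)^{3·6·2}·(+1)^6·(-1)^3 = -1.
(-124355, 17017 / ℚ) ramifies at {5, 7, 17, 19}: a division algebra.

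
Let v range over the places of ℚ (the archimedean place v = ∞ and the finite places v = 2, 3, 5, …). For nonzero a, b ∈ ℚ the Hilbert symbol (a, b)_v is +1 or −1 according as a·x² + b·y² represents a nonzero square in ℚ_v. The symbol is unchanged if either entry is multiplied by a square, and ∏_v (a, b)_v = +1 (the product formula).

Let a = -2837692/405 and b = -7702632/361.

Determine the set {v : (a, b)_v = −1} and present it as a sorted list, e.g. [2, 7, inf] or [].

[2, 5, 11, 13, 17, 31, 41, inf]

Mod squares: a ≡ -29315, b ≡ -213962. Check v ∈ {∞, 2, 3, 5, 7, 11, 13, 17, 19, 29, 31, 41}.
v=13: a=13^1·(≡6), b=13^0·(≡5) mod 13; (6|13)=-1, (5|13)=-1; (−1)^{1·0·6}·(-1)^0·(-1)^1 = -1.
v=3: a=3^-4·(≡1), b=3^2·(≡1) mod 3; (1|3)=+1, (1|3)=+1; (−1)^{-4·2·1}·(+1)^2·(+1)^-4 = +1.
v=31: a=31^0·(≡24), b=31^1·(≡26) mod 31; (24|31)=-1, (26|31)=-1; (−1)^{0·1·15}·(-1)^1·(-1)^0 = -1.
v=7: a=7^0·(≡4), b=7^1·(≡6) mod 7; (4|7)=+1, (6|7)=-1; (−1)^{0·1·3}·(+1)^1·(-1)^0 = +1.
v=29: a=29^0·(≡13), b=29^1·(≡27) mod 29; (13|29)=+1, (27|29)=-1; (−1)^{0·1·14}·(+1)^1·(-1)^0 = +1.
v=41: a=41^1·(≡9), b=41^0·(≡26) mod 41; (9|41)=+1, (26|41)=-1; (−1)^{1·0·20}·(+1)^0·(-1)^1 = -1.
v=5: a=5^-1·(≡3), b=5^0·(≡3) mod 5; (3|5)=-1, (3|5)=-1; (−1)^{-1·0·2}·(-1)^0·(-1)^-1 = -1.
v=19: a=19^0·(≡12), b=19^-2·(≡6) mod 19; (12|19)=-1, (6|19)=+1; (−1)^{0·-2·9}·(-1)^-2·(+1)^0 = +1.
v=∞: -29315 < 0 and -213962 < 0  ⇒  (a,b)_∞ = -1.
v=17: a=17^0·(≡6), b=17^1·(≡14) mod 17; (6|17)=-1, (14|17)=-1; (−1)^{0·1·8}·(-1)^1·(-1)^0 = -1.
v=11: a=11^3·(≡10), b=11^0·(≡7) mod 11; (10|11)=-1, (7|11)=-1; (−1)^{3·0·5}·(-1)^0·(-1)^3 = -1.
v=2: v_2(a)=2, v_2(b)=3; units ≡ 5, 3 (mod 8); ε·ε+αω+βω = 0·1+2·1+3·1 ≡ 1  ⇒  (a,b)_2 = -1.
|Ram(-29315, -213962)| = 8, even; anisotropic at {2, 5, 11, 13, 17, 31, 41, ∞}.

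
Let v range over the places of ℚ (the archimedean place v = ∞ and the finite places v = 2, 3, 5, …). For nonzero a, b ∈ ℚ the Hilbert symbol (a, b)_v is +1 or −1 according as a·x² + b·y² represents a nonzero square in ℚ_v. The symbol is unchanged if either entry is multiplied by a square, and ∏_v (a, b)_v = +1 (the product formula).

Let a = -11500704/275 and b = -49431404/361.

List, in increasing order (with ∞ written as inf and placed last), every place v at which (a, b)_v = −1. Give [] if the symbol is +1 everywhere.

Mod squares: a ≡ -10846, b ≡ -102131. Check v ∈ {∞, 2, 3, 5, 11, 17, 19, 29, 41, 47, 53}.
v=3: a=3^6·(≡2), b=3^0·(≡1) mod 3; (2|3)=-1, (1|3)=+1; (−1)^{6·0·1}·(-1)^0·(+1)^6 = +1.
v=17: a=17^1·(≡1), b=17^0·(≡10) mod 17; (1|17)=+1, (10|17)=-1; (−1)^{1·0·8}·(+1)^0·(-1)^1 = -1.
v=19: a=19^0·(≡8), b=19^-2·(≡3) mod 19; (8|19)=-1, (3|19)=-1; (−1)^{0·-2·9}·(-1)^-2·(-1)^0 = +1.
v=∞: -10846 < 0 and -102131 < 0  ⇒  (a,b)_∞ = -1.
v=53: a=53^0·(≡19), b=53^1·(≡8) mod 53; (19|53)=-1, (8|53)=-1; (−1)^{0·1·26}·(-1)^1·(-1)^0 = -1.
v=11: a=11^-1·(≡9), b=11^2·(≡3) mod 11; (9|11)=+1, (3|11)=+1; (−1)^{-1·2·5}·(+1)^2·(+1)^-1 = +1.
v=5: a=5^-2·(≡1), b=5^0·(≡1) mod 5; (1|5)=+1, (1|5)=+1; (−1)^{-2·0·2}·(+1)^0·(+1)^-2 = +1.
v=41: a=41^0·(≡17), b=41^1·(≡10) mod 41; (17|41)=-1, (10|41)=+1; (−1)^{0·1·20}·(-1)^1·(+1)^0 = -1.
v=2: v_2(a)=5, v_2(b)=2; units ≡ 1, 5 (mod 8); ε·ε+αω+βω = 0·0+5·1+2·0 ≡ 1  ⇒  (a,b)_2 = -1.
v=47: a=47^0·(≡19), b=47^1·(≡4) mod 47; (19|47)=-1, (4|47)=+1; (−1)^{0·1·23}·(-1)^1·(+1)^0 = -1.
v=29: a=29^1·(≡2), b=29^0·(≡13) mod 29; (2|29)=-1, (13|29)=+1; (−1)^{1·0·14}·(-1)^0·(+1)^1 = +1.
Ram(-10846, -102131) = {2, 17, 41, 47, 53, ∞}; no ℚ_2-point on the conic.

[2, 17, 41, 47, 53, inf]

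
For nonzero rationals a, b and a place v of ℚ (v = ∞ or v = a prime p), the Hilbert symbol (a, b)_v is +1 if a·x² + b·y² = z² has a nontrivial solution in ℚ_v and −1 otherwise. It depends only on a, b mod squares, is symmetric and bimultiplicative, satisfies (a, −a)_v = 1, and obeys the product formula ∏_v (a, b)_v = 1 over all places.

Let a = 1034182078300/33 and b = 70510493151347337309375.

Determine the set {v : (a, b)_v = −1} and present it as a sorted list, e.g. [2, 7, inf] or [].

[2, 3, 17, 19]

(a, b) ≡ (231, 53295) mod (ℚ^×)²; places V = {2, 3, 5, 7, 11, 17, 19, ∞}.
(a,b)_11: α=-1, u≡10; β=1, v≡3 (mod 11); (10|11)=-1, (3|11)=+1; sign (−1)^1·-1^1·+1^-1 = +1.
(a,b)_19: α=2, u≡3; β=5, v≡12 (mod 19); (3|19)=-1, (12|19)=-1; sign (−1)^0·-1^5·-1^2 = -1.
(a,b)_7: α=3, u≡5; β=4, v≡4 (mod 7); (5|7)=-1, (4|7)=+1; sign (−1)^0·-1^4·+1^3 = +1.
(a,b)_3: α=-1, u≡2; β=5, v≡2 (mod 3); (2|3)=-1, (2|3)=-1; sign (−1)^1·-1^5·-1^-1 = -1.
(a,b)_17: α=4, u≡7; β=5, v≡11 (mod 17); (7|17)=-1, (11|17)=-1; sign (−1)^0·-1^5·-1^4 = -1.
(a,b)_2: α=2, β=0; u≡7, v≡7 (mod 8); ε(u)ε(v)=1·1, αω(v)=2·0, βω(u)=0·0; sum ≡ 1  ⇒  -1.
(a,b)_∞: sgn(231)=+, sgn(53295)=+, so +1.
(a,b)_5: α=2, u≡4; β=5, v≡4 (mod 5); (4|5)=+1, (4|5)=+1; sign (−1)^0·+1^5·+1^2 = +1.
Ram(231, 53295) = {2, 3, 17, 19}; no ℚ_2-point on the conic.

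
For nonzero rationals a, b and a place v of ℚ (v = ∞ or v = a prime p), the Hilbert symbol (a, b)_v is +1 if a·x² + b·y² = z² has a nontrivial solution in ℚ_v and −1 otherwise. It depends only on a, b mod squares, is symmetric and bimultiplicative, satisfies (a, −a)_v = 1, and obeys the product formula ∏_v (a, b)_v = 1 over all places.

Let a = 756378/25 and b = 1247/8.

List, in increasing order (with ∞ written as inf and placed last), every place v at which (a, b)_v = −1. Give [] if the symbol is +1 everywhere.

(a, b) ≡ (9338, 2494) mod (ℚ^×)²; places V = {2, 3, 5, 7, 23, 29, 43, ∞}.
(a,b)_5: α=-2, u≡3; β=0, v≡4 (mod 5); (3|5)=-1, (4|5)=+1; sign (−1)^0·-1^0·+1^-2 = +1.
(a,b)_29: α=1, u≡19; β=1, v≡9 (mod 29); (19|29)=-1, (9|29)=+1; sign (−1)^0·-1^1·+1^1 = -1.
(a,b)_43: α=0, u≡33; β=1, v≡9 (mod 43); (33|43)=-1, (9|43)=+1; sign (−1)^0·-1^1·+1^0 = -1.
(a,b)_∞: sgn(9338)=+, sgn(2494)=+, so +1.
(a,b)_23: α=1, u≡21; β=0, v≡15 (mod 23); (21|23)=-1, (15|23)=-1; sign (−1)^0·-1^0·-1^1 = -1.
(a,b)_2: α=1, β=-3; u≡5, v≡7 (mod 8); ε(u)ε(v)=0·1, αω(v)=1·0, βω(u)=-3·1; sum ≡ 1  ⇒  -1.
(a,b)_3: α=4, u≡2; β=0, v≡1 (mod 3); (2|3)=-1, (1|3)=+1; sign (−1)^0·-1^0·+1^4 = +1.
(a,b)_7: α=1, u≡4; β=0, v≡1 (mod 7); (4|7)=+1, (1|7)=+1; sign (−1)^0·+1^0·+1^1 = +1.
|Ram(9338, 2494)| = 4, even; anisotropic at {2, 23, 29, 43}.

[2, 23, 29, 43]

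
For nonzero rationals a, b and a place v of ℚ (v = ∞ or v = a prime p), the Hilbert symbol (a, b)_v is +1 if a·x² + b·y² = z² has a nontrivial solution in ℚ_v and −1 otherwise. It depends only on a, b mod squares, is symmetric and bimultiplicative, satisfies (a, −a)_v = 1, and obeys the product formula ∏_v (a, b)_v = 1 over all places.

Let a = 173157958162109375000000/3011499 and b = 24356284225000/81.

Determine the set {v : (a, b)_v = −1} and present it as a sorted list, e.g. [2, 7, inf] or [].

(a, b) ≡ (23205, 10) mod (ℚ^×)²; places V = {2, 3, 5, 7, 13, 17, ∞}.
(a,b)_5: α=15, u≡4; β=5, v≡2 (mod 5); (4|5)=+1, (2|5)=-1; sign (−1)^0·+1^5·-1^15 = -1.
(a,b)_7: α=9, u≡1; β=8, v≡6 (mod 7); (1|7)=+1, (6|7)=-1; sign (−1)^0·+1^8·-1^9 = -1.
(a,b)_13: α=3, u≡4; β=2, v≡1 (mod 13); (4|13)=+1, (1|13)=+1; sign (−1)^0·+1^2·+1^3 = +1.
(a,b)_17: α=-1, u≡10; β=0, v≡6 (mod 17); (10|17)=-1, (6|17)=-1; sign (−1)^0·-1^0·-1^-1 = -1.
(a,b)_2: α=6, β=3; u≡5, v≡5 (mod 8); ε(u)ε(v)=0·0, αω(v)=6·1, βω(u)=3·1; sum ≡ 1  ⇒  -1.
(a,b)_∞: sgn(23205)=+, sgn(10)=+, so +1.
(a,b)_3: α=-11, u≡1; β=-4, v≡1 (mod 3); (1|3)=+1, (1|3)=+1; sign (−1)^0·+1^-4·+1^-11 = +1.
(23205, 10 / ℚ) ramifies at {2, 5, 7, 17}: a division algebra.

[2, 5, 7, 17]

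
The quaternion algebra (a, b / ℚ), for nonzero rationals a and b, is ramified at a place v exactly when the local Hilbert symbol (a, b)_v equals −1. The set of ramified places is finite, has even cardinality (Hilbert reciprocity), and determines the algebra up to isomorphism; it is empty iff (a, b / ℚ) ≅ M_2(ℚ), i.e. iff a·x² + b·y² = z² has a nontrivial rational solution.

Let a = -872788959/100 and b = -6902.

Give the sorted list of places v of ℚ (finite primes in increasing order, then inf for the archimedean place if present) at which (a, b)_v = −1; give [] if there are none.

Mod squares: a ≡ -399, b ≡ -6902. Check v ∈ {∞, 2, 3, 5, 7, 17, 19, 29}.
v=2: v_2(a)=-2, v_2(b)=1; units ≡ 1, 5 (mod 8); ε·ε+αω+βω = 0·0+-2·1+1·0 ≡ 0  ⇒  (a,b)_2 = +1.
v=17: a=17^2·(≡16), b=17^1·(≡2) mod 17; (16|17)=+1, (2|17)=+1; (−1)^{2·1·8}·(+1)^1·(+1)^2 = +1.
v=19: a=19^1·(≡4), b=19^0·(≡14) mod 19; (4|19)=+1, (14|19)=-1; (−1)^{1·0·9}·(+1)^0·(-1)^1 = -1.
v=29: a=29^2·(≡13), b=29^1·(≡23) mod 29; (13|29)=+1, (23|29)=+1; (−1)^{2·1·14}·(+1)^1·(+1)^2 = +1.
v=7: a=7^1·(≡5), b=7^1·(≡1) mod 7; (5|7)=-1, (1|7)=+1; (−1)^{1·1·3}·(-1)^1·(+1)^1 = +1.
v=∞: -399 < 0 and -6902 < 0  ⇒  (a,b)_∞ = -1.
v=3: a=3^3·(≡2), b=3^0·(≡1) mod 3; (2|3)=-1, (1|3)=+1; (−1)^{3·0·1}·(-1)^0·(+1)^3 = +1.
v=5: a=5^-2·(≡4), b=5^0·(≡3) mod 5; (4|5)=+1, (3|5)=-1; (−1)^{-2·0·2}·(+1)^0·(-1)^-2 = +1.
Ram(-399, -6902) = {19, ∞}; no ℚ_19-point on the conic.

[19, inf]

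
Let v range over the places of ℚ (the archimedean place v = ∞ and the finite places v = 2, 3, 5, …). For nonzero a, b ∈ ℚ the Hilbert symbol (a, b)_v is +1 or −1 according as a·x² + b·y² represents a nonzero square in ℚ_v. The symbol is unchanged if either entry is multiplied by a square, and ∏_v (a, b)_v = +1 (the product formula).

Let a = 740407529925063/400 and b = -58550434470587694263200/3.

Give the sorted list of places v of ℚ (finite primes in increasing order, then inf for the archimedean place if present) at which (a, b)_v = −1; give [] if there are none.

[3, 7, 13, 37]

(a, b) ≡ (1463, -83694) mod (ℚ^×)²; places V = {2, 3, 5, 7, 11, 13, 17, 19, 29, 37, ∞}.
(a,b)_37: α=2, u≡14; β=3, v≡17 (mod 37); (14|37)=-1, (17|37)=-1; sign (−1)^0·-1^3·-1^2 = -1.
(a,b)_3: α=2, u≡2; β=-1, v≡2 (mod 3); (2|3)=-1, (2|3)=-1; sign (−1)^0·-1^-1·-1^2 = -1.
(a,b)_11: α=1, u≡4; β=2, v≡3 (mod 11); (4|11)=+1, (3|11)=+1; sign (−1)^0·+1^2·+1^1 = +1.
(a,b)_29: α=2, u≡24; β=3, v≡21 (mod 29); (24|29)=+1, (21|29)=-1; sign (−1)^0·+1^3·-1^2 = +1.
(a,b)_7: α=1, u≡5; β=0, v≡3 (mod 7); (5|7)=-1, (3|7)=-1; sign (−1)^0·-1^0·-1^1 = -1.
(a,b)_19: α=1, u≡1; β=4, v≡5 (mod 19); (1|19)=+1, (5|19)=+1; sign (−1)^0·+1^4·+1^1 = +1.
(a,b)_∞: sgn(1463)=+, sgn(-83694)=−, so +1.
(a,b)_17: α=2, u≡13; β=2, v≡7 (mod 17); (13|17)=+1, (7|17)=-1; sign (−1)^0·+1^2·-1^2 = +1.
(a,b)_13: α=2, u≡7; β=1, v≡1 (mod 13); (7|13)=-1, (1|13)=+1; sign (−1)^0·-1^1·+1^2 = -1.
(a,b)_5: α=-2, u≡3; β=2, v≡4 (mod 5); (3|5)=-1, (4|5)=+1; sign (−1)^0·-1^2·+1^-2 = +1.
(a,b)_2: α=-4, β=5; u≡7, v≡1 (mod 8); ε(u)ε(v)=1·0, αω(v)=-4·0, βω(u)=5·0; sum ≡ 0  ⇒  +1.
(1463, -83694 / ℚ) ramifies at {3, 7, 13, 37}: a division algebra.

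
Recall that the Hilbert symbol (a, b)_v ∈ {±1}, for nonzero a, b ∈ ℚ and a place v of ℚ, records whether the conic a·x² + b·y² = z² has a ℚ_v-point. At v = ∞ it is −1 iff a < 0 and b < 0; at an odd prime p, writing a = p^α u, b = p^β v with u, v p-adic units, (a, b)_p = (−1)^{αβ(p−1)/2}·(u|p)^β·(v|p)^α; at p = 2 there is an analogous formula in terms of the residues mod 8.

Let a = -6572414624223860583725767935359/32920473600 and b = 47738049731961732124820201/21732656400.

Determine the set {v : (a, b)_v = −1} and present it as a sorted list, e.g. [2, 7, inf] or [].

[23, 29, 41, 47]

(a, b) ≡ (-25062240191, 64097801) mod (ℚ^×)²; places V = {2, 3, 5, 7, 11, 13, 17, 23, 29, 31, 37, 41, 47, ∞}.
(a,b)_3: α=-8, u≡1; β=-8, v≡2 (mod 3); (1|3)=+1, (2|3)=-1; sign (−1)^0·+1^-8·-1^-8 = +1.
(a,b)_7: α=-2, u≡6; β=-2, v≡3 (mod 7); (6|7)=-1, (3|7)=-1; sign (−1)^0·-1^-2·-1^-2 = +1.
(a,b)_13: α=0, u≡12; β=-2, v≡4 (mod 13); (12|13)=+1, (4|13)=+1; sign (−1)^0·+1^-2·+1^0 = +1.
(a,b)_11: α=6, u≡4; β=4, v≡3 (mod 11); (4|11)=+1, (3|11)=+1; sign (−1)^0·+1^4·+1^6 = +1.
(a,b)_17: α=3, u≡7; β=4, v≡13 (mod 17); (7|17)=-1, (13|17)=+1; sign (−1)^0·-1^4·+1^3 = +1.
(a,b)_2: α=-12, β=-4; u≡1, v≡1 (mod 8); ε(u)ε(v)=0·0, αω(v)=-12·0, βω(u)=-4·0; sum ≡ 0  ⇒  +1.
(a,b)_5: α=-2, u≡4; β=-2, v≡1 (mod 5); (4|5)=+1, (1|5)=+1; sign (−1)^0·+1^-2·+1^-2 = +1.
(a,b)_31: α=1, u≡27; β=1, v≡10 (mod 31); (27|31)=-1, (10|31)=+1; sign (−1)^1·-1^1·+1^1 = +1.
(a,b)_41: α=1, u≡28; β=1, v≡20 (mod 41); (28|41)=-1, (20|41)=+1; sign (−1)^0·-1^1·+1^1 = -1.
(a,b)_37: α=3, u≡4; β=3, v≡16 (mod 37); (4|37)=+1, (16|37)=+1; sign (−1)^0·+1^3·+1^3 = +1.
(a,b)_47: α=1, u≡23; β=1, v≡39 (mod 47); (23|47)=-1, (39|47)=-1; sign (−1)^1·-1^1·-1^1 = -1.
(a,b)_23: α=3, u≡14; β=2, v≡15 (mod 23); (14|23)=-1, (15|23)=-1; sign (−1)^0·-1^2·-1^3 = -1.
(a,b)_∞: sgn(-25062240191)=−, sgn(64097801)=+, so +1.
(a,b)_29: α=5, u≡15; β=3, v≡23 (mod 29); (15|29)=-1, (23|29)=+1; sign (−1)^0·-1^3·+1^5 = -1.
|Ram(-25062240191, 64097801)| = 4, even; anisotropic at {23, 29, 41, 47}.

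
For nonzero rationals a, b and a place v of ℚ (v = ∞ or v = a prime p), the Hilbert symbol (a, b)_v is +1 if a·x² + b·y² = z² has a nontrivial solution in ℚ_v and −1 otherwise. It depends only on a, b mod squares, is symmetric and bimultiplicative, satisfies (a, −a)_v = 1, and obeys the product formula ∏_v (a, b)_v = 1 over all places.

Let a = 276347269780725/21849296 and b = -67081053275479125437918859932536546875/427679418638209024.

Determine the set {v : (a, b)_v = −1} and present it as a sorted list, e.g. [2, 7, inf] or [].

(a, b) ≡ (510081, -1131) mod (ℚ^×)²; places V = {2, 3, 5, 7, 11, 13, 29, 31, 41, 43, 53, ∞}.
(a,b)_29: α=-1, u≡17; β=1, v≡2 (mod 29); (17|29)=-1, (2|29)=-1; sign (−1)^0·-1^1·-1^-1 = +1.
(a,b)_13: α=1, u≡1; β=5, v≡12 (mod 13); (1|13)=+1, (12|13)=+1; sign (−1)^0·+1^5·+1^1 = +1.
(a,b)_41: α=1, u≡1; β=2, v≡11 (mod 41); (1|41)=+1, (11|41)=-1; sign (−1)^0·+1^2·-1^1 = -1.
(a,b)_2: α=-4, β=-12; u≡1, v≡5 (mod 8); ε(u)ε(v)=0·0, αω(v)=-4·1, βω(u)=-12·0; sum ≡ 0  ⇒  +1.
(a,b)_53: α=2, u≡29; β=6, v≡20 (mod 53); (29|53)=+1, (20|53)=-1; sign (−1)^0·+1^6·-1^2 = +1.
(a,b)_7: α=-2, u≡6; β=-6, v≡5 (mod 7); (6|7)=-1, (5|7)=-1; sign (−1)^0·-1^-6·-1^-2 = +1.
(a,b)_3: α=1, u≡2; β=3, v≡1 (mod 3); (2|3)=-1, (1|3)=+1; sign (−1)^1·-1^3·+1^1 = +1.
(a,b)_5: α=2, u≡4; β=6, v≡4 (mod 5); (4|5)=+1, (4|5)=+1; sign (−1)^0·+1^6·+1^2 = +1.
(a,b)_31: α=-2, u≡28; β=-6, v≡20 (mod 31); (28|31)=+1, (20|31)=+1; sign (−1)^0·+1^-6·+1^-2 = +1.
(a,b)_11: α=3, u≡10; β=8, v≡7 (mod 11); (10|11)=-1, (7|11)=-1; sign (−1)^0·-1^8·-1^3 = -1.
(a,b)_43: α=2, u≡17; β=2, v≡39 (mod 43); (17|43)=+1, (39|43)=-1; sign (−1)^0·+1^2·-1^2 = +1.
(a,b)_∞: sgn(510081)=+, sgn(-1131)=−, so +1.
Ram(510081, -1131) = {11, 41}; no ℚ_11-point on the conic.

[11, 41]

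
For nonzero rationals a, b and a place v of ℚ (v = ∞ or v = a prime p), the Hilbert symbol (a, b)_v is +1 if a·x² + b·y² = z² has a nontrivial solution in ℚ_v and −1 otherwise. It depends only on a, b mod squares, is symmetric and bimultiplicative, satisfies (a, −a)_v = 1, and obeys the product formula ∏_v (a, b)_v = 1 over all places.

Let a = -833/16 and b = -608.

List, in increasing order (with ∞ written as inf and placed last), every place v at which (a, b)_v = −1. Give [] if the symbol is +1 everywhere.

Mod squares: a ≡ -17, b ≡ -38. Check v ∈ {∞, 2, 7, 17, 19}.
v=7: a=7^2·(≡2), b=7^0·(≡1) mod 7; (2|7)=+1, (1|7)=+1; (−1)^{2·0·3}·(+1)^0·(+1)^2 = +1.
v=19: a=19^0·(≡18), b=19^1·(≡6) mod 19; (18|19)=-1, (6|19)=+1; (−1)^{0·1·9}·(-1)^1·(+1)^0 = -1.
v=17: a=17^1·(≡15), b=17^0·(≡4) mod 17; (15|17)=+1, (4|17)=+1; (−1)^{1·0·8}·(+1)^0·(+1)^1 = +1.
v=∞: -17 < 0 and -38 < 0  ⇒  (a,b)_∞ = -1.
v=2: v_2(a)=-4, v_2(b)=5; units ≡ 7, 5 (mod 8); ε·ε+αω+βω = 1·0+-4·1+5·0 ≡ 0  ⇒  (a,b)_2 = +1.
(-17, -38 / ℚ) ramifies at {19, ∞}: a division algebra.

[19, inf]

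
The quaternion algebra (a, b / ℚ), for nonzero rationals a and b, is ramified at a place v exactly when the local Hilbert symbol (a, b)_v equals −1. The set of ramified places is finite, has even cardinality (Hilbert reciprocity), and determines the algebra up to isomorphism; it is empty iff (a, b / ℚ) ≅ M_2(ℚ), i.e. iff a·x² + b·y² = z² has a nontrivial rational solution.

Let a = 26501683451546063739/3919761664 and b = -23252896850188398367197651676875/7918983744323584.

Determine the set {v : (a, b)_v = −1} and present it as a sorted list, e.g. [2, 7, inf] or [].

Mod squares: a ≡ 10659, b ≡ -627. Check v ∈ {∞, 2, 3, 5, 7, 11, 13, 17, 19, 23, 41, 43, 47}.
v=3: a=3^1·(≡1), b=3^3·(≡1) mod 3; (1|3)=+1, (1|3)=+1; (−1)^{1·3·1}·(+1)^3·(+1)^1 = -1.
v=23: a=23^4·(≡5), b=23^0·(≡19) mod 23; (5|23)=-1, (19|23)=-1; (−1)^{4·0·11}·(-1)^0·(-1)^4 = +1.
v=7: a=7^-2·(≡5), b=7^0·(≡5) mod 7; (5|7)=-1, (5|7)=-1; (−1)^{-2·0·3}·(-1)^0·(-1)^-2 = +1.
v=2: v_2(a)=-8, v_2(b)=-20; units ≡ 3, 5 (mod 8); ε·ε+αω+βω = 1·0+-8·1+-20·1 ≡ 0  ⇒  (a,b)_2 = +1.
v=11: a=11^5·(≡3), b=11^9·(≡4) mod 11; (3|11)=+1, (4|11)=+1; (−1)^{5·9·5}·(+1)^9·(+1)^5 = -1.
v=19: a=19^3·(≡2), b=19^5·(≡6) mod 19; (2|19)=-1, (6|19)=+1; (−1)^{3·5·9}·(-1)^5·(+1)^3 = +1.
v=5: a=5^0·(≡1), b=5^4·(≡3) mod 5; (1|5)=+1, (3|5)=-1; (−1)^{0·4·2}·(+1)^4·(-1)^0 = +1.
v=17: a=17^1·(≡2), b=17^4·(≡16) mod 17; (2|17)=+1, (16|17)=+1; (−1)^{1·4·8}·(+1)^4·(+1)^1 = +1.
v=∞: 10659 > 0 and -627 < 0  ⇒  (a,b)_∞ = +1.
v=47: a=47^0·(≡1), b=47^-2·(≡45) mod 47; (1|47)=+1, (45|47)=-1; (−1)^{0·-2·23}·(+1)^-2·(-1)^0 = +1.
v=13: a=13^-2·(≡3), b=13^0·(≡1) mod 13; (3|13)=+1, (1|13)=+1; (−1)^{-2·0·6}·(+1)^0·(+1)^-2 = +1.
v=41: a=41^2·(≡20), b=41^4·(≡28) mod 41; (20|41)=+1, (28|41)=-1; (−1)^{2·4·20}·(+1)^4·(-1)^2 = +1.
v=43: a=43^-2·(≡36), b=43^-4·(≡26) mod 43; (36|43)=+1, (26|43)=-1; (−1)^{-2·-4·21}·(+1)^-4·(-1)^-2 = +1.
|Ram(10659, -627)| = 2, even; anisotropic at {3, 11}.

[3, 11]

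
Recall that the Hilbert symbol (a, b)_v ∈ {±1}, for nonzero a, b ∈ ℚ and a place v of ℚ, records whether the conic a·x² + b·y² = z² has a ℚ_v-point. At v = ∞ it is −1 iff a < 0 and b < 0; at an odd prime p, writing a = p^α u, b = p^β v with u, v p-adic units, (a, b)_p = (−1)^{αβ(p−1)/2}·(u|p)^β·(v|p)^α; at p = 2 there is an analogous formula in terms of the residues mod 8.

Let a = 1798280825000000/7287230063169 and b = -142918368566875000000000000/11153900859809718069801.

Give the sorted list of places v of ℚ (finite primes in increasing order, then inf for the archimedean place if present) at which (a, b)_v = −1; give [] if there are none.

[11, 17]

(a, b) ≡ (17, -187) mod (ℚ^×)²; places V = {2, 3, 5, 7, 11, 17, 23, ∞}.
(a,b)_2: α=6, β=12; u≡1, v≡5 (mod 8); ε(u)ε(v)=0·0, αω(v)=6·1, βω(u)=12·0; sum ≡ 0  ⇒  +1.
(a,b)_5: α=8, u≡3; β=16, v≡3 (mod 5); (3|5)=-1, (3|5)=-1; sign (−1)^0·-1^16·-1^8 = +1.
(a,b)_∞: sgn(17)=+, sgn(-187)=−, so +1.
(a,b)_11: α=4, u≡10; β=5, v≡4 (mod 11); (10|11)=-1, (4|11)=+1; sign (−1)^0·-1^5·+1^4 = -1.
(a,b)_23: α=-4, u≡5; β=-6, v≡22 (mod 23); (5|23)=-1, (22|23)=-1; sign (−1)^0·-1^-6·-1^-4 = +1.
(a,b)_17: α=3, u≡8; β=5, v≡11 (mod 17); (8|17)=+1, (11|17)=-1; sign (−1)^0·+1^5·-1^3 = -1.
(a,b)_7: α=-2, u≡6; β=-4, v≡2 (mod 7); (6|7)=-1, (2|7)=+1; sign (−1)^0·-1^-4·+1^-2 = +1.
(a,b)_3: α=-12, u≡2; β=-22, v≡2 (mod 3); (2|3)=-1, (2|3)=-1; sign (−1)^0·-1^-22·-1^-12 = +1.
(17, -187 / ℚ) ramifies at {11, 17}: a division algebra.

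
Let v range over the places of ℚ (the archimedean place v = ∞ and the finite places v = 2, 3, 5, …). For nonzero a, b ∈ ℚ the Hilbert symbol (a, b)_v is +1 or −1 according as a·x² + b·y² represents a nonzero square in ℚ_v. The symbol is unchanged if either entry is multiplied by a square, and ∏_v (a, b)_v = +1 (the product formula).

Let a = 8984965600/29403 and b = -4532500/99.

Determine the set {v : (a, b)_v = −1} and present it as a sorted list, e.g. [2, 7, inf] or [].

Mod squares: a ≡ 70122, b ≡ -407. Check v ∈ {∞, 2, 3, 5, 7, 11, 13, 29, 31, 37}.
v=11: a=11^-2·(≡6), b=11^-1·(≡8) mod 11; (6|11)=-1, (8|11)=-1; (−1)^{-2·-1·5}·(-1)^-1·(-1)^-2 = -1.
v=5: a=5^2·(≡3), b=5^4·(≡2) mod 5; (3|5)=-1, (2|5)=-1; (−1)^{2·4·2}·(-1)^4·(-1)^2 = +1.
v=37: a=37^0·(≡12), b=37^1·(≡21) mod 37; (12|37)=+1, (21|37)=+1; (−1)^{0·1·18}·(+1)^1·(+1)^0 = +1.
v=31: a=31^3·(≡29), b=31^0·(≡12) mod 31; (29|31)=-1, (12|31)=-1; (−1)^{3·0·15}·(-1)^0·(-1)^3 = -1.
v=2: v_2(a)=5, v_2(b)=2; units ≡ 5, 1 (mod 8); ε·ε+αω+βω = 0·0+5·0+2·1 ≡ 0  ⇒  (a,b)_2 = +1.
v=13: a=13^1·(≡9), b=13^0·(≡10) mod 13; (9|13)=+1, (10|13)=+1; (−1)^{1·0·6}·(+1)^0·(+1)^1 = +1.
v=29: a=29^1·(≡10), b=29^0·(≡7) mod 29; (10|29)=-1, (7|29)=+1; (−1)^{1·0·14}·(-1)^0·(+1)^1 = +1.
v=7: a=7^0·(≡3), b=7^2·(≡5) mod 7; (3|7)=-1, (5|7)=-1; (−1)^{0·2·3}·(-1)^2·(-1)^0 = +1.
v=∞: 70122 > 0 and -407 < 0  ⇒  (a,b)_∞ = +1.
v=3: a=3^-5·(≡1), b=3^-2·(≡1) mod 3; (1|3)=+1, (1|3)=+1; (−1)^{-5·-2·1}·(+1)^-2·(+1)^-5 = +1.
(70122, -407 / ℚ) ramifies at {11, 31}: a division algebra.

[11, 31]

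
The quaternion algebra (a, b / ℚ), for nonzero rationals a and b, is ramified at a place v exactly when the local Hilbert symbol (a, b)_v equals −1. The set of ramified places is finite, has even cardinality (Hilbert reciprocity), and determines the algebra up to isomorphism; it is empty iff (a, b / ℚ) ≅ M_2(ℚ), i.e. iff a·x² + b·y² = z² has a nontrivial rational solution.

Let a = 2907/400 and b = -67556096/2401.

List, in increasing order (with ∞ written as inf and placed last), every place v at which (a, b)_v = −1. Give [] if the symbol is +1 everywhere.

Mod squares: a ≡ 323, b ≡ -731. Check v ∈ {∞, 2, 3, 5, 7, 17, 19, 43}.
v=2: v_2(a)=-4, v_2(b)=8; units ≡ 3, 5 (mod 8); ε·ε+αω+βω = 1·0+-4·1+8·1 ≡ 0  ⇒  (a,b)_2 = +1.
v=17: a=17^1·(≡2), b=17^1·(≡8) mod 17; (2|17)=+1, (8|17)=+1; (−1)^{1·1·8}·(+1)^1·(+1)^1 = +1.
v=7: a=7^0·(≡2), b=7^-4·(≡1) mod 7; (2|7)=+1, (1|7)=+1; (−1)^{0·-4·3}·(+1)^-4·(+1)^0 = +1.
v=∞: 323 > 0 and -731 < 0  ⇒  (a,b)_∞ = +1.
v=3: a=3^2·(≡2), b=3^0·(≡1) mod 3; (2|3)=-1, (1|3)=+1; (−1)^{2·0·1}·(-1)^0·(+1)^2 = +1.
v=19: a=19^1·(≡1), b=19^2·(≡2) mod 19; (1|19)=+1, (2|19)=-1; (−1)^{1·2·9}·(+1)^2·(-1)^1 = -1.
v=43: a=43^0·(≡2), b=43^1·(≡28) mod 43; (2|43)=-1, (28|43)=-1; (−1)^{0·1·21}·(-1)^1·(-1)^0 = -1.
v=5: a=5^-2·(≡2), b=5^0·(≡4) mod 5; (2|5)=-1, (4|5)=+1; (−1)^{-2·0·2}·(-1)^0·(+1)^-2 = +1.
|Ram(323, -731)| = 2, even; anisotropic at {19, 43}.

[19, 43]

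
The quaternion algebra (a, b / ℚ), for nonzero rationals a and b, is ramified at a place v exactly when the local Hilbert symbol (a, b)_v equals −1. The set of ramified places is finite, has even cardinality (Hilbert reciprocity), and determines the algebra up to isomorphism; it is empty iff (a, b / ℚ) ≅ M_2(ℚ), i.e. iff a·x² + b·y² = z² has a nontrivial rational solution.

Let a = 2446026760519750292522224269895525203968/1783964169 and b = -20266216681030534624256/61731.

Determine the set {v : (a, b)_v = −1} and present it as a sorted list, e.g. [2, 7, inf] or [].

[17, 31]

Mod squares: a ≡ 2686607, b ≡ -430559. Check v ∈ {∞, 2, 3, 7, 11, 13, 17, 19, 23, 31, 37, 41, 43}.
v=43: a=43^2·(≡1), b=43^1·(≡41) mod 43; (1|43)=+1, (41|43)=+1; (−1)^{2·1·21}·(+1)^1·(+1)^2 = +1.
v=37: a=37^3·(≡29), b=37^2·(≡10) mod 37; (29|37)=-1, (10|37)=+1; (−1)^{3·2·18}·(-1)^2·(+1)^3 = +1.
v=17: a=17^2·(≡5), b=17^1·(≡7) mod 17; (5|17)=-1, (7|17)=-1; (−1)^{2·1·8}·(-1)^1·(-1)^2 = -1.
v=13: a=13^-2·(≡12), b=13^0·(≡9) mod 13; (12|13)=+1, (9|13)=+1; (−1)^{-2·0·6}·(+1)^0·(+1)^-2 = +1.
v=31: a=31^2·(≡29), b=31^1·(≡17) mod 31; (29|31)=-1, (17|31)=-1; (−1)^{2·1·15}·(-1)^1·(-1)^2 = -1.
v=11: a=11^7·(≡5), b=11^4·(≡5) mod 11; (5|11)=+1, (5|11)=+1; (−1)^{7·4·5}·(+1)^4·(+1)^7 = +1.
v=2: v_2(a)=24, v_2(b)=10; units ≡ 7, 1 (mod 8); ε·ε+αω+βω = 1·0+24·0+10·0 ≡ 0  ⇒  (a,b)_2 = +1.
v=23: a=23^3·(≡7), b=23^2·(≡2) mod 23; (7|23)=-1, (2|23)=+1; (−1)^{3·2·11}·(-1)^2·(+1)^3 = +1.
v=∞: 2686607 > 0 and -430559 < 0  ⇒  (a,b)_∞ = +1.
v=19: a=19^-4·(≡4), b=19^-3·(≡5) mod 19; (4|19)=+1, (5|19)=+1; (−1)^{-4·-3·9}·(+1)^-3·(+1)^-4 = +1.
v=7: a=7^3·(≡5), b=7^2·(≡2) mod 7; (5|7)=-1, (2|7)=+1; (−1)^{3·2·3}·(-1)^2·(+1)^3 = +1.
v=41: a=41^3·(≡5), b=41^2·(≡18) mod 41; (5|41)=+1, (18|41)=+1; (−1)^{3·2·20}·(+1)^2·(+1)^3 = +1.
v=3: a=3^-4·(≡2), b=3^-2·(≡1) mod 3; (2|3)=-1, (1|3)=+1; (−1)^{-4·-2·1}·(-1)^-2·(+1)^-4 = +1.
(2686607, -430559 / ℚ) ramifies at {17, 31}: a division algebra.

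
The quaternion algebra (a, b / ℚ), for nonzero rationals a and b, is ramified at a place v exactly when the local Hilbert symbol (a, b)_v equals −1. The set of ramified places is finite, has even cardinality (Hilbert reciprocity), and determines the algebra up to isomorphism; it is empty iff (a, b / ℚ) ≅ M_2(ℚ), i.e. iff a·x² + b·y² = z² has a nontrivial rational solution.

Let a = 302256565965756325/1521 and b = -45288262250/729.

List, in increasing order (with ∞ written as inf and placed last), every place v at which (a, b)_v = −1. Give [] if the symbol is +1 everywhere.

(a, b) ≡ (133, -2090) mod (ℚ^×)²; places V = {2, 3, 5, 7, 11, 13, 19, ∞}.
(a,b)_19: α=5, u≡4; β=3, v≡5 (mod 19); (4|19)=+1, (5|19)=+1; sign (−1)^1·+1^3·+1^5 = -1.
(a,b)_3: α=-2, u≡1; β=-6, v≡1 (mod 3); (1|3)=+1, (1|3)=+1; sign (−1)^0·+1^-6·+1^-2 = +1.
(a,b)_5: α=2, u≡3; β=3, v≡3 (mod 5); (3|5)=-1, (3|5)=-1; sign (−1)^0·-1^3·-1^2 = -1.
(a,b)_2: α=0, β=1; u≡5, v≡3 (mod 8); ε(u)ε(v)=0·1, αω(v)=0·1, βω(u)=1·1; sum ≡ 1  ⇒  -1.
(a,b)_7: α=9, u≡5; β=4, v≡6 (mod 7); (5|7)=-1, (6|7)=-1; sign (−1)^0·-1^4·-1^9 = -1.
(a,b)_13: α=-2, u≡3; β=0, v≡3 (mod 13); (3|13)=+1, (3|13)=+1; sign (−1)^0·+1^0·+1^-2 = +1.
(a,b)_11: α=2, u≡3; β=1, v≡7 (mod 11); (3|11)=+1, (7|11)=-1; sign (−1)^0·+1^1·-1^2 = +1.
(a,b)_∞: sgn(133)=+, sgn(-2090)=−, so +1.
(133, -2090 / ℚ) ramifies at {2, 5, 7, 19}: a division algebra.

[2, 5, 7, 19]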